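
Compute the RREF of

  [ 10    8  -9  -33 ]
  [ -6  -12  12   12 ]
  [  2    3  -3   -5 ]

[[1, 0, 0, -4], [0, 1, 0, 2], [0, 0, 1, 1]]

R1 := 1/10·R1
  [  1  4/5  -9/10  -33/10 ]
  [ -6  -12     12      12 ]
  [  2    3     -3      -5 ]
R2 := R2 + 6·R1
  [ 1    4/5  -9/10  -33/10 ]
  [ 0  -36/5   33/5   -39/5 ]
  [ 2      3     -3      -5 ]
R3 := R3 − 2·R1
  [ 1    4/5  -9/10  -33/10 ]
  [ 0  -36/5   33/5   -39/5 ]
  [ 0    7/5   -6/5     8/5 ]
R2 := -5/36·R2
  [ 1  4/5   -9/10  -33/10 ]
  [ 0    1  -11/12   13/12 ]
  [ 0  7/5    -6/5     8/5 ]
R3 := R3 − 7/5·R2
  [ 1  4/5   -9/10  -33/10 ]
  [ 0    1  -11/12   13/12 ]
  [ 0    0    1/12    1/12 ]
R3 := 12·R3
  [ 1  4/5   -9/10  -33/10 ]
  [ 0    1  -11/12   13/12 ]
  [ 0    0       1       1 ]
R2 := R2 + 11/12·R3
  [ 1  4/5  -9/10  -33/10 ]
  [ 0    1      0       2 ]
  [ 0    0      1       1 ]
R1 := R1 + 9/10·R3
  [ 1  4/5  0  -12/5 ]
  [ 0    1  0      2 ]
  [ 0    0  1      1 ]
R1 := R1 − 4/5·R2
  [ 1  0  0  -4 ]
  [ 0  1  0   2 ]
  [ 0  0  1   1 ]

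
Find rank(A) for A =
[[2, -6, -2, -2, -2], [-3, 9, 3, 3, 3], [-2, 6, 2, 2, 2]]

rank = 1

ρ1 ← 1/2·ρ1
ρ2 ← ρ2 + 3·ρ1
ρ3 ← ρ3 + 2·ρ1
The reduced form has 1 nonzero row.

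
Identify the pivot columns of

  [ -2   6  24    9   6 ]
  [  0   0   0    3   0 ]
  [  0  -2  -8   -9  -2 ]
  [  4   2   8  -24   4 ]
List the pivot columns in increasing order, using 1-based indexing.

R1 → -1/2·R1
  [ 1  -3  -12  -9/2  -3 ]
  [ 0   0    0     3   0 ]
  [ 0  -2   -8    -9  -2 ]
  [ 4   2    8   -24   4 ]
R4 → R4 − 4·R1
  [ 1  -3  -12  -9/2  -3 ]
  [ 0   0    0     3   0 ]
  [ 0  -2   -8    -9  -2 ]
  [ 0  14   56    -6  16 ]
R2 <=> R3
  [ 1  -3  -12  -9/2  -3 ]
  [ 0  -2   -8    -9  -2 ]
  [ 0   0    0     3   0 ]
  [ 0  14   56    -6  16 ]
R2 → -1/2·R2
  [ 1  -3  -12  -9/2  -3 ]
  [ 0   1    4   9/2   1 ]
  [ 0   0    0     3   0 ]
  [ 0  14   56    -6  16 ]
R4 → R4 − 14·R2
  [ 1  -3  -12  -9/2  -3 ]
  [ 0   1    4   9/2   1 ]
  [ 0   0    0     3   0 ]
  [ 0   0    0   -69   2 ]
R3 → 1/3·R3
  [ 1  -3  -12  -9/2  -3 ]
  [ 0   1    4   9/2   1 ]
  [ 0   0    0     1   0 ]
  [ 0   0    0   -69   2 ]
R4 → R4 + 69·R3
  [ 1  -3  -12  -9/2  -3 ]
  [ 0   1    4   9/2   1 ]
  [ 0   0    0     1   0 ]
  [ 0   0    0     0   2 ]
R4 → 1/2·R4
  [ 1  -3  -12  -9/2  -3 ]
  [ 0   1    4   9/2   1 ]
  [ 0   0    0     1   0 ]
  [ 0   0    0     0   1 ]
R2 → R2 − R4
  [ 1  -3  -12  -9/2  -3 ]
  [ 0   1    4   9/2   0 ]
  [ 0   0    0     1   0 ]
  [ 0   0    0     0   1 ]
R1 → R1 + 3·R4
  [ 1  -3  -12  -9/2  0 ]
  [ 0   1    4   9/2  0 ]
  [ 0   0    0     1  0 ]
  [ 0   0    0     0  1 ]
R2 → R2 − 9/2·R3
  [ 1  -3  -12  -9/2  0 ]
  [ 0   1    4     0  0 ]
  [ 0   0    0     1  0 ]
  [ 0   0    0     0  1 ]
R1 → R1 + 9/2·R3
  [ 1  -3  -12  0  0 ]
  [ 0   1    4  0  0 ]
  [ 0   0    0  1  0 ]
  [ 0   0    0  0  1 ]
R1 → R1 + 3·R2
  [ 1  0  0  0  0 ]
  [ 0  1  4  0  0 ]
  [ 0  0  0  1  0 ]
  [ 0  0  0  0  1 ]
Pivot columns are the columns containing a leading 1.

1, 2, 4, 5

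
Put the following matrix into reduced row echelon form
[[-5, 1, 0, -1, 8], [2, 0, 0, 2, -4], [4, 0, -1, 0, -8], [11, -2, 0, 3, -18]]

r1 → -1/5·r1
  [  1  -1/5   0  1/5  -8/5 ]
  [  2     0   0    2    -4 ]
  [  4     0  -1    0    -8 ]
  [ 11    -2   0    3   -18 ]
r2 → r2 − 2·r1
  [  1  -1/5   0  1/5  -8/5 ]
  [  0   2/5   0  8/5  -4/5 ]
  [  4     0  -1    0    -8 ]
  [ 11    -2   0    3   -18 ]
r3 → r3 − 4·r1
  [  1  -1/5   0   1/5  -8/5 ]
  [  0   2/5   0   8/5  -4/5 ]
  [  0   4/5  -1  -4/5  -8/5 ]
  [ 11    -2   0     3   -18 ]
r4 → r4 − 11·r1
  [ 1  -1/5   0   1/5  -8/5 ]
  [ 0   2/5   0   8/5  -4/5 ]
  [ 0   4/5  -1  -4/5  -8/5 ]
  [ 0   1/5   0   4/5  -2/5 ]
r2 → 5/2·r2
  [ 1  -1/5   0   1/5  -8/5 ]
  [ 0     1   0     4    -2 ]
  [ 0   4/5  -1  -4/5  -8/5 ]
  [ 0   1/5   0   4/5  -2/5 ]
r3 → r3 − 4/5·r2
  [ 1  -1/5   0  1/5  -8/5 ]
  [ 0     1   0    4    -2 ]
  [ 0     0  -1   -4     0 ]
  [ 0   1/5   0  4/5  -2/5 ]
r4 → r4 − 1/5·r2
  [ 1  -1/5   0  1/5  -8/5 ]
  [ 0     1   0    4    -2 ]
  [ 0     0  -1   -4     0 ]
  [ 0     0   0    0     0 ]
r3 → -1·r3
  [ 1  -1/5  0  1/5  -8/5 ]
  [ 0     1  0    4    -2 ]
  [ 0     0  1    4     0 ]
  [ 0     0  0    0     0 ]
r1 → r1 + 1/5·r2
  [ 1  0  0  1  -2 ]
  [ 0  1  0  4  -2 ]
  [ 0  0  1  4   0 ]
  [ 0  0  0  0   0 ]

[[1, 0, 0, 1, -2], [0, 1, 0, 4, -2], [0, 0, 1, 4, 0], [0, 0, 0, 0, 0]]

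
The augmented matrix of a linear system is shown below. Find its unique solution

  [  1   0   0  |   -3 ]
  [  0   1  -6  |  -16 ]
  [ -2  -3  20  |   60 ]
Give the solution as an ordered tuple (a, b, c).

ρ3 -> ρ3 + 2·ρ1
  [ 1   0   0  |   -3 ]
  [ 0   1  -6  |  -16 ]
  [ 0  -3  20  |   54 ]
ρ3 -> ρ3 + 3·ρ2
  [ 1  0   0  |   -3 ]
  [ 0  1  -6  |  -16 ]
  [ 0  0   2  |    6 ]
ρ3 -> 1/2·ρ3
  [ 1  0   0  |   -3 ]
  [ 0  1  -6  |  -16 ]
  [ 0  0   1  |    3 ]
ρ2 -> ρ2 + 6·ρ3
  [ 1  0  0  |  -3 ]
  [ 0  1  0  |   2 ]
  [ 0  0  1  |   3 ]
Reading off the last column: a = -3, b = 2, c = 3.

(-3, 2, 3)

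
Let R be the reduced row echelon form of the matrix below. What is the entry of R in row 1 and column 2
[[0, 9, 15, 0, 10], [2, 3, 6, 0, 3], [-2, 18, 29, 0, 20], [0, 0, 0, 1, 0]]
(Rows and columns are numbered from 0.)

ρ1 <-> ρ2
  [  2   3   6  0   3 ]
  [  0   9  15  0  10 ]
  [ -2  18  29  0  20 ]
  [  0   0   0  1   0 ]
ρ1 ← 1/2·ρ1
  [  1  3/2   3  0  3/2 ]
  [  0    9  15  0   10 ]
  [ -2   18  29  0   20 ]
  [  0    0   0  1    0 ]
ρ3 ← ρ3 + 2·ρ1
  [ 1  3/2   3  0  3/2 ]
  [ 0    9  15  0   10 ]
  [ 0   21  35  0   23 ]
  [ 0    0   0  1    0 ]
ρ2 ← 1/9·ρ2
  [ 1  3/2    3  0   3/2 ]
  [ 0    1  5/3  0  10/9 ]
  [ 0   21   35  0    23 ]
  [ 0    0    0  1     0 ]
ρ3 ← ρ3 − 21·ρ2
  [ 1  3/2    3  0   3/2 ]
  [ 0    1  5/3  0  10/9 ]
  [ 0    0    0  0  -1/3 ]
  [ 0    0    0  1     0 ]
ρ3 <-> ρ4
  [ 1  3/2    3  0   3/2 ]
  [ 0    1  5/3  0  10/9 ]
  [ 0    0    0  1     0 ]
  [ 0    0    0  0  -1/3 ]
ρ4 ← -3·ρ4
  [ 1  3/2    3  0   3/2 ]
  [ 0    1  5/3  0  10/9 ]
  [ 0    0    0  1     0 ]
  [ 0    0    0  0     1 ]
ρ2 ← ρ2 − 10/9·ρ4
  [ 1  3/2    3  0  3/2 ]
  [ 0    1  5/3  0    0 ]
  [ 0    0    0  1    0 ]
  [ 0    0    0  0    1 ]
ρ1 ← ρ1 − 3/2·ρ4
  [ 1  3/2    3  0  0 ]
  [ 0    1  5/3  0  0 ]
  [ 0    0    0  1  0 ]
  [ 0    0    0  0  1 ]
ρ1 ← ρ1 − 3/2·ρ2
  [ 1  0  1/2  0  0 ]
  [ 0  1  5/3  0  0 ]
  [ 0  0    0  1  0 ]
  [ 0  0    0  0  1 ]

5/3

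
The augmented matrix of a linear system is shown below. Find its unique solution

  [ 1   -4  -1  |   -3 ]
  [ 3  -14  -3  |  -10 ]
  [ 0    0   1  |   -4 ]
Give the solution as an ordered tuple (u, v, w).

(-5, 1/2, -4)

ρ2 -> ρ2 − 3·ρ1
  [ 1  -4  -1  |  -3 ]
  [ 0  -2   0  |  -1 ]
  [ 0   0   1  |  -4 ]
ρ2 -> -1/2·ρ2
  [ 1  -4  -1  |   -3 ]
  [ 0   1   0  |  1/2 ]
  [ 0   0   1  |   -4 ]
ρ1 -> ρ1 + ρ3
  [ 1  -4  0  |   -7 ]
  [ 0   1  0  |  1/2 ]
  [ 0   0  1  |   -4 ]
ρ1 -> ρ1 + 4·ρ2
  [ 1  0  0  |   -5 ]
  [ 0  1  0  |  1/2 ]
  [ 0  0  1  |   -4 ]
Reading off the last column: u = -5, v = 1/2, w = -4.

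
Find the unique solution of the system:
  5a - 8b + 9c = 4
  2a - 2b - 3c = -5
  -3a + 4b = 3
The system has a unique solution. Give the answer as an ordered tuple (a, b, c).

Form the augmented matrix and row-reduce:
  [  5  -8   9  |   4 ]
  [  2  -2  -3  |  -5 ]
  [ -3   4   0  |   3 ]
r1 → 1/5·r1
  [  1  -8/5  9/5  |  4/5 ]
  [  2    -2   -3  |   -5 ]
  [ -3     4    0  |    3 ]
r2 → r2 − 2·r1
  [  1  -8/5    9/5  |    4/5 ]
  [  0   6/5  -33/5  |  -33/5 ]
  [ -3     4      0  |      3 ]
r3 → r3 + 3·r1
  [ 1  -8/5    9/5  |    4/5 ]
  [ 0   6/5  -33/5  |  -33/5 ]
  [ 0  -4/5   27/5  |   27/5 ]
r2 → 5/6·r2
  [ 1  -8/5    9/5  |    4/5 ]
  [ 0     1  -11/2  |  -11/2 ]
  [ 0  -4/5   27/5  |   27/5 ]
r3 → r3 + 4/5·r2
  [ 1  -8/5    9/5  |    4/5 ]
  [ 0     1  -11/2  |  -11/2 ]
  [ 0     0      1  |      1 ]
r2 → r2 + 11/2·r3
  [ 1  -8/5  9/5  |  4/5 ]
  [ 0     1    0  |    0 ]
  [ 0     0    1  |    1 ]
r1 → r1 − 9/5·r3
  [ 1  -8/5  0  |  -1 ]
  [ 0     1  0  |   0 ]
  [ 0     0  1  |   1 ]
r1 → r1 + 8/5·r2
  [ 1  0  0  |  -1 ]
  [ 0  1  0  |   0 ]
  [ 0  0  1  |   1 ]
Reading off the last column: a = -1, b = 0, c = 1.

(-1, 0, 1)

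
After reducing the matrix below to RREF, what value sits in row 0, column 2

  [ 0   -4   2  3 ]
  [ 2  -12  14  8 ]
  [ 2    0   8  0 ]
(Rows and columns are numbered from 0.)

R1 <=> R2
  [ 2  -12  14  8 ]
  [ 0   -4   2  3 ]
  [ 2    0   8  0 ]
R1 → 1/2·R1
  [ 1  -6  7  4 ]
  [ 0  -4  2  3 ]
  [ 2   0  8  0 ]
R3 → R3 − 2·R1
  [ 1  -6   7   4 ]
  [ 0  -4   2   3 ]
  [ 0  12  -6  -8 ]
R2 → -1/4·R2
  [ 1  -6     7     4 ]
  [ 0   1  -1/2  -3/4 ]
  [ 0  12    -6    -8 ]
R3 → R3 − 12·R2
  [ 1  -6     7     4 ]
  [ 0   1  -1/2  -3/4 ]
  [ 0   0     0     1 ]
R2 → R2 + 3/4·R3
  [ 1  -6     7  4 ]
  [ 0   1  -1/2  0 ]
  [ 0   0     0  1 ]
R1 → R1 − 4·R3
  [ 1  -6     7  0 ]
  [ 0   1  -1/2  0 ]
  [ 0   0     0  1 ]
R1 → R1 + 6·R2
  [ 1  0     4  0 ]
  [ 0  1  -1/2  0 ]
  [ 0  0     0  1 ]

4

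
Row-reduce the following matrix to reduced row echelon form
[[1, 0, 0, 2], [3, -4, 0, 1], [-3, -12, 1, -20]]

[[1, 0, 0, 2], [0, 1, 0, 5/4], [0, 0, 1, 1]]

R2 -> R2 − 3·R1
  [  1    0  0    2 ]
  [  0   -4  0   -5 ]
  [ -3  -12  1  -20 ]
R3 -> R3 + 3·R1
  [ 1    0  0    2 ]
  [ 0   -4  0   -5 ]
  [ 0  -12  1  -14 ]
R2 -> -1/4·R2
  [ 1    0  0    2 ]
  [ 0    1  0  5/4 ]
  [ 0  -12  1  -14 ]
R3 -> R3 + 12·R2
  [ 1  0  0    2 ]
  [ 0  1  0  5/4 ]
  [ 0  0  1    1 ]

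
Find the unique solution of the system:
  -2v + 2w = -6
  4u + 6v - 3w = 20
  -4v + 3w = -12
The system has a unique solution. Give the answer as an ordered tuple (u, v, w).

(1/2, 3, 0)

Form the augmented matrix and row-reduce:
  [ 0  -2   2  |   -6 ]
  [ 4   6  -3  |   20 ]
  [ 0  -4   3  |  -12 ]
R1 ↔ R2
  [ 4   6  -3  |   20 ]
  [ 0  -2   2  |   -6 ]
  [ 0  -4   3  |  -12 ]
R1 := 1/4·R1
  [ 1  3/2  -3/4  |    5 ]
  [ 0   -2     2  |   -6 ]
  [ 0   -4     3  |  -12 ]
R2 := -1/2·R2
  [ 1  3/2  -3/4  |    5 ]
  [ 0    1    -1  |    3 ]
  [ 0   -4     3  |  -12 ]
R3 := R3 + 4·R2
  [ 1  3/2  -3/4  |  5 ]
  [ 0    1    -1  |  3 ]
  [ 0    0    -1  |  0 ]
R3 := -1·R3
  [ 1  3/2  -3/4  |  5 ]
  [ 0    1    -1  |  3 ]
  [ 0    0     1  |  0 ]
R2 := R2 + R3
  [ 1  3/2  -3/4  |  5 ]
  [ 0    1     0  |  3 ]
  [ 0    0     1  |  0 ]
R1 := R1 + 3/4·R3
  [ 1  3/2  0  |  5 ]
  [ 0    1  0  |  3 ]
  [ 0    0  1  |  0 ]
R1 := R1 − 3/2·R2
  [ 1  0  0  |  1/2 ]
  [ 0  1  0  |    3 ]
  [ 0  0  1  |    0 ]
Reading off the last column: u = 1/2, v = 3, w = 0.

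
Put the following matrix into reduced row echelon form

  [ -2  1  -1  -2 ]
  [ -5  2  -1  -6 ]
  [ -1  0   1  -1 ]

[[1, 0, -1, 0], [0, 1, -3, 0], [0, 0, 0, 1]]

ρ1 := -1/2·ρ1
  [  1  -1/2  1/2   1 ]
  [ -5     2   -1  -6 ]
  [ -1     0    1  -1 ]
ρ2 := ρ2 + 5·ρ1
  [  1  -1/2  1/2   1 ]
  [  0  -1/2  3/2  -1 ]
  [ -1     0    1  -1 ]
ρ3 := ρ3 + ρ1
  [ 1  -1/2  1/2   1 ]
  [ 0  -1/2  3/2  -1 ]
  [ 0  -1/2  3/2   0 ]
ρ2 := -2·ρ2
  [ 1  -1/2  1/2  1 ]
  [ 0     1   -3  2 ]
  [ 0  -1/2  3/2  0 ]
ρ3 := ρ3 + 1/2·ρ2
  [ 1  -1/2  1/2  1 ]
  [ 0     1   -3  2 ]
  [ 0     0    0  1 ]
ρ2 := ρ2 − 2·ρ3
  [ 1  -1/2  1/2  1 ]
  [ 0     1   -3  0 ]
  [ 0     0    0  1 ]
ρ1 := ρ1 − ρ3
  [ 1  -1/2  1/2  0 ]
  [ 0     1   -3  0 ]
  [ 0     0    0  1 ]
ρ1 := ρ1 + 1/2·ρ2
  [ 1  0  -1  0 ]
  [ 0  1  -3  0 ]
  [ 0  0   0  1 ]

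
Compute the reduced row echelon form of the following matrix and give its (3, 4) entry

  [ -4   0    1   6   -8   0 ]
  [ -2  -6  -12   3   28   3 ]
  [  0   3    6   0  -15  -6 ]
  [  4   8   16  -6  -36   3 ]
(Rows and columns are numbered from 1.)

r1 → -1/4·r1
  [  1   0  -1/4  -3/2    2   0 ]
  [ -2  -6   -12     3   28   3 ]
  [  0   3     6     0  -15  -6 ]
  [  4   8    16    -6  -36   3 ]
r2 → r2 + 2·r1
  [ 1   0   -1/4  -3/2    2   0 ]
  [ 0  -6  -25/2     0   32   3 ]
  [ 0   3      6     0  -15  -6 ]
  [ 4   8     16    -6  -36   3 ]
r4 → r4 − 4·r1
  [ 1   0   -1/4  -3/2    2   0 ]
  [ 0  -6  -25/2     0   32   3 ]
  [ 0   3      6     0  -15  -6 ]
  [ 0   8     17     0  -44   3 ]
r2 → -1/6·r2
  [ 1  0   -1/4  -3/2      2     0 ]
  [ 0  1  25/12     0  -16/3  -1/2 ]
  [ 0  3      6     0    -15    -6 ]
  [ 0  8     17     0    -44     3 ]
r3 → r3 − 3·r2
  [ 1  0   -1/4  -3/2      2     0 ]
  [ 0  1  25/12     0  -16/3  -1/2 ]
  [ 0  0   -1/4     0      1  -9/2 ]
  [ 0  8     17     0    -44     3 ]
r4 → r4 − 8·r2
  [ 1  0   -1/4  -3/2      2     0 ]
  [ 0  1  25/12     0  -16/3  -1/2 ]
  [ 0  0   -1/4     0      1  -9/2 ]
  [ 0  0    1/3     0   -4/3     7 ]
r3 → -4·r3
  [ 1  0   -1/4  -3/2      2     0 ]
  [ 0  1  25/12     0  -16/3  -1/2 ]
  [ 0  0      1     0     -4    18 ]
  [ 0  0    1/3     0   -4/3     7 ]
r4 → r4 − 1/3·r3
  [ 1  0   -1/4  -3/2      2     0 ]
  [ 0  1  25/12     0  -16/3  -1/2 ]
  [ 0  0      1     0     -4    18 ]
  [ 0  0      0     0      0     1 ]
r3 → r3 − 18·r4
  [ 1  0   -1/4  -3/2      2     0 ]
  [ 0  1  25/12     0  -16/3  -1/2 ]
  [ 0  0      1     0     -4     0 ]
  [ 0  0      0     0      0     1 ]
r2 → r2 + 1/2·r4
  [ 1  0   -1/4  -3/2      2  0 ]
  [ 0  1  25/12     0  -16/3  0 ]
  [ 0  0      1     0     -4  0 ]
  [ 0  0      0     0      0  1 ]
r2 → r2 − 25/12·r3
  [ 1  0  -1/4  -3/2   2  0 ]
  [ 0  1     0     0   3  0 ]
  [ 0  0     1     0  -4  0 ]
  [ 0  0     0     0   0  1 ]
r1 → r1 + 1/4·r3
  [ 1  0  0  -3/2   1  0 ]
  [ 0  1  0     0   3  0 ]
  [ 0  0  1     0  -4  0 ]
  [ 0  0  0     0   0  1 ]

0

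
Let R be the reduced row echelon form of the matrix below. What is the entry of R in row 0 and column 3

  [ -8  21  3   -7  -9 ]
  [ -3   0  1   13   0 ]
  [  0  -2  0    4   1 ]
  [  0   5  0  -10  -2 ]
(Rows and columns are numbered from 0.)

Multiply R1 by -1/8.
Add 3 times R1 to R2.
Multiply R2 by -8/63.
Add 2 times R2 to R3.
Subtract 5 times R2 from R4.
Multiply R3 by 63/2.
Add 5/63 times R3 to R4.
Multiply R4 by 2.
Subtract 9/2 times R4 from R3.
Add 3/7 times R4 to R2.
Subtract 9/8 times R4 from R1.
Subtract 1/63 times R3 from R2.
Add 3/8 times R3 to R1.
Add 21/8 times R2 to R1.

-4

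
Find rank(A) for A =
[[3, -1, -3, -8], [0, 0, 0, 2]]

R1 := 1/3·R1
  [ 1  -1/3  -1  -8/3 ]
  [ 0     0   0     2 ]
R2 := 1/2·R2
  [ 1  -1/3  -1  -8/3 ]
  [ 0     0   0     1 ]
R1 := R1 + 8/3·R2
  [ 1  -1/3  -1  0 ]
  [ 0     0   0  1 ]
The reduced form has 2 nonzero rows.

rank = 2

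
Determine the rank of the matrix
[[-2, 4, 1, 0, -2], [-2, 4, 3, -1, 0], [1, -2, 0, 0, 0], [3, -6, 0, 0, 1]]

rank = 4

Multiply R1 by -1/2.
  [  1  -2  -1/2   0  1 ]
  [ -2   4     3  -1  0 ]
  [  1  -2     0   0  0 ]
  [  3  -6     0   0  1 ]
Add 2 times R1 to R2.
  [ 1  -2  -1/2   0  1 ]
  [ 0   0     2  -1  2 ]
  [ 1  -2     0   0  0 ]
  [ 3  -6     0   0  1 ]
Subtract R1 from R3.
  [ 1  -2  -1/2   0   1 ]
  [ 0   0     2  -1   2 ]
  [ 0   0   1/2   0  -1 ]
  [ 3  -6     0   0   1 ]
Subtract 3 times R1 from R4.
  [ 1  -2  -1/2   0   1 ]
  [ 0   0     2  -1   2 ]
  [ 0   0   1/2   0  -1 ]
  [ 0   0   3/2   0  -2 ]
Multiply R2 by 1/2.
  [ 1  -2  -1/2     0   1 ]
  [ 0   0     1  -1/2   1 ]
  [ 0   0   1/2     0  -1 ]
  [ 0   0   3/2     0  -2 ]
Subtract 1/2 times R2 from R3.
  [ 1  -2  -1/2     0     1 ]
  [ 0   0     1  -1/2     1 ]
  [ 0   0     0   1/4  -3/2 ]
  [ 0   0   3/2     0    -2 ]
Subtract 3/2 times R2 from R4.
  [ 1  -2  -1/2     0     1 ]
  [ 0   0     1  -1/2     1 ]
  [ 0   0     0   1/4  -3/2 ]
  [ 0   0     0   3/4  -7/2 ]
Multiply R3 by 4.
  [ 1  -2  -1/2     0     1 ]
  [ 0   0     1  -1/2     1 ]
  [ 0   0     0     1    -6 ]
  [ 0   0     0   3/4  -7/2 ]
Subtract 3/4 times R3 from R4.
  [ 1  -2  -1/2     0   1 ]
  [ 0   0     1  -1/2   1 ]
  [ 0   0     0     1  -6 ]
  [ 0   0     0     0   1 ]
Add 6 times R4 to R3.
  [ 1  -2  -1/2     0  1 ]
  [ 0   0     1  -1/2  1 ]
  [ 0   0     0     1  0 ]
  [ 0   0     0     0  1 ]
Subtract R4 from R2.
  [ 1  -2  -1/2     0  1 ]
  [ 0   0     1  -1/2  0 ]
  [ 0   0     0     1  0 ]
  [ 0   0     0     0  1 ]
Subtract R4 from R1.
  [ 1  -2  -1/2     0  0 ]
  [ 0   0     1  -1/2  0 ]
  [ 0   0     0     1  0 ]
  [ 0   0     0     0  1 ]
Add 1/2 times R3 to R2.
  [ 1  -2  -1/2  0  0 ]
  [ 0   0     1  0  0 ]
  [ 0   0     0  1  0 ]
  [ 0   0     0  0  1 ]
Add 1/2 times R2 to R1.
  [ 1  -2  0  0  0 ]
  [ 0   0  1  0  0 ]
  [ 0   0  0  1  0 ]
  [ 0   0  0  0  1 ]
The reduced form has 4 nonzero rows.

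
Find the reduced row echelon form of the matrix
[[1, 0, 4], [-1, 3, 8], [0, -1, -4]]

[[1, 0, 4], [0, 1, 4], [0, 0, 0]]

R2 -> R2 + R1
  [ 1   0   4 ]
  [ 0   3  12 ]
  [ 0  -1  -4 ]
R2 -> 1/3·R2
  [ 1   0   4 ]
  [ 0   1   4 ]
  [ 0  -1  -4 ]
R3 -> R3 + R2
  [ 1  0  4 ]
  [ 0  1  4 ]
  [ 0  0  0 ]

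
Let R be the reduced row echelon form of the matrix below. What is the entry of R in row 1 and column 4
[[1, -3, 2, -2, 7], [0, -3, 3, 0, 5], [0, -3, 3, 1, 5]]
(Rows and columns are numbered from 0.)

-5/3

R2 ← -1/3·R2
R3 ← R3 + 3·R2
R1 ← R1 + 2·R3
R1 ← R1 + 3·R2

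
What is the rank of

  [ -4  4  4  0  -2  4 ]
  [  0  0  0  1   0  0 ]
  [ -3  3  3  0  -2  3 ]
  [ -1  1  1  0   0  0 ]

rank = 4

Multiply R1 by -1/4.
Add 3 times R1 to R3.
Add R1 to R4.
Multiply R3 by -2.
Subtract 1/2 times R3 from R4.
Multiply R4 by -1.
Add R4 to R1.
Subtract 1/2 times R3 from R1.
The reduced form has 4 nonzero rows.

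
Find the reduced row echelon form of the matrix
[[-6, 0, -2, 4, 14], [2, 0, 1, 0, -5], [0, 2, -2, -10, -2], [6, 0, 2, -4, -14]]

R1 := -1/6·R1
  [ 1  0  1/3  -2/3  -7/3 ]
  [ 2  0    1     0    -5 ]
  [ 0  2   -2   -10    -2 ]
  [ 6  0    2    -4   -14 ]
R2 := R2 − 2·R1
  [ 1  0  1/3  -2/3  -7/3 ]
  [ 0  0  1/3   4/3  -1/3 ]
  [ 0  2   -2   -10    -2 ]
  [ 6  0    2    -4   -14 ]
R4 := R4 − 6·R1
  [ 1  0  1/3  -2/3  -7/3 ]
  [ 0  0  1/3   4/3  -1/3 ]
  [ 0  2   -2   -10    -2 ]
  [ 0  0    0     0     0 ]
R2 <-> R3
  [ 1  0  1/3  -2/3  -7/3 ]
  [ 0  2   -2   -10    -2 ]
  [ 0  0  1/3   4/3  -1/3 ]
  [ 0  0    0     0     0 ]
R2 := 1/2·R2
  [ 1  0  1/3  -2/3  -7/3 ]
  [ 0  1   -1    -5    -1 ]
  [ 0  0  1/3   4/3  -1/3 ]
  [ 0  0    0     0     0 ]
R3 := 3·R3
  [ 1  0  1/3  -2/3  -7/3 ]
  [ 0  1   -1    -5    -1 ]
  [ 0  0    1     4    -1 ]
  [ 0  0    0     0     0 ]
R2 := R2 + R3
  [ 1  0  1/3  -2/3  -7/3 ]
  [ 0  1    0    -1    -2 ]
  [ 0  0    1     4    -1 ]
  [ 0  0    0     0     0 ]
R1 := R1 − 1/3·R3
  [ 1  0  0  -2  -2 ]
  [ 0  1  0  -1  -2 ]
  [ 0  0  1   4  -1 ]
  [ 0  0  0   0   0 ]

[[1, 0, 0, -2, -2], [0, 1, 0, -1, -2], [0, 0, 1, 4, -1], [0, 0, 0, 0, 0]]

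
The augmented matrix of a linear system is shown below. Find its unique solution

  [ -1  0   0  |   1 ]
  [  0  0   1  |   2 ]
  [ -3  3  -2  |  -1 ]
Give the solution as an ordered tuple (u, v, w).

R1 := -1·R1
  [  1  0   0  |  -1 ]
  [  0  0   1  |   2 ]
  [ -3  3  -2  |  -1 ]
R3 := R3 + 3·R1
  [ 1  0   0  |  -1 ]
  [ 0  0   1  |   2 ]
  [ 0  3  -2  |  -4 ]
R2 <=> R3
  [ 1  0   0  |  -1 ]
  [ 0  3  -2  |  -4 ]
  [ 0  0   1  |   2 ]
R2 := 1/3·R2
  [ 1  0     0  |    -1 ]
  [ 0  1  -2/3  |  -4/3 ]
  [ 0  0     1  |     2 ]
R2 := R2 + 2/3·R3
  [ 1  0  0  |  -1 ]
  [ 0  1  0  |   0 ]
  [ 0  0  1  |   2 ]
Reading off the last column: u = -1, v = 0, w = 2.

(-1, 0, 2)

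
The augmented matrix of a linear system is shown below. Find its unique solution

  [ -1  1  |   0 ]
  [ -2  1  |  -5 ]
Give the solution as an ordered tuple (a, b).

(5, 5)

r1 → -1·r1
r2 → r2 + 2·r1
r2 → -1·r2
r1 → r1 + r2
Reading off the last column: a = 5, b = 5.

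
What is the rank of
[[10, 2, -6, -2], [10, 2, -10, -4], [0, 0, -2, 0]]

rank = 3

Multiply ρ1 by 1/10.
  [  1  1/5  -3/5  -1/5 ]
  [ 10    2   -10    -4 ]
  [  0    0    -2     0 ]
Subtract 10 times ρ1 from ρ2.
  [ 1  1/5  -3/5  -1/5 ]
  [ 0    0    -4    -2 ]
  [ 0    0    -2     0 ]
Multiply ρ2 by -1/4.
  [ 1  1/5  -3/5  -1/5 ]
  [ 0    0     1   1/2 ]
  [ 0    0    -2     0 ]
Add 2 times ρ2 to ρ3.
  [ 1  1/5  -3/5  -1/5 ]
  [ 0    0     1   1/2 ]
  [ 0    0     0     1 ]
Subtract 1/2 times ρ3 from ρ2.
  [ 1  1/5  -3/5  -1/5 ]
  [ 0    0     1     0 ]
  [ 0    0     0     1 ]
Add 1/5 times ρ3 to ρ1.
  [ 1  1/5  -3/5  0 ]
  [ 0    0     1  0 ]
  [ 0    0     0  1 ]
Add 3/5 times ρ2 to ρ1.
  [ 1  1/5  0  0 ]
  [ 0    0  1  0 ]
  [ 0    0  0  1 ]
The reduced form has 3 nonzero rows.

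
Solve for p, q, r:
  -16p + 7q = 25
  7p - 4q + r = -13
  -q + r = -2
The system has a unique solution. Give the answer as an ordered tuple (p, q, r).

(-2, -1, -3)

Form the augmented matrix and row-reduce:
  [ -16   7  0  |   25 ]
  [   7  -4  1  |  -13 ]
  [   0  -1  1  |   -2 ]
R1 → -1/16·R1
  [ 1  -7/16  0  |  -25/16 ]
  [ 7     -4  1  |     -13 ]
  [ 0     -1  1  |      -2 ]
R2 → R2 − 7·R1
  [ 1   -7/16  0  |  -25/16 ]
  [ 0  -15/16  1  |  -33/16 ]
  [ 0      -1  1  |      -2 ]
R2 → -16/15·R2
  [ 1  -7/16       0  |  -25/16 ]
  [ 0      1  -16/15  |    11/5 ]
  [ 0     -1       1  |      -2 ]
R3 → R3 + R2
  [ 1  -7/16       0  |  -25/16 ]
  [ 0      1  -16/15  |    11/5 ]
  [ 0      0   -1/15  |     1/5 ]
R3 → -15·R3
  [ 1  -7/16       0  |  -25/16 ]
  [ 0      1  -16/15  |    11/5 ]
  [ 0      0       1  |      -3 ]
R2 → R2 + 16/15·R3
  [ 1  -7/16  0  |  -25/16 ]
  [ 0      1  0  |      -1 ]
  [ 0      0  1  |      -3 ]
R1 → R1 + 7/16·R2
  [ 1  0  0  |  -2 ]
  [ 0  1  0  |  -1 ]
  [ 0  0  1  |  -3 ]
Reading off the last column: p = -2, q = -1, r = -3.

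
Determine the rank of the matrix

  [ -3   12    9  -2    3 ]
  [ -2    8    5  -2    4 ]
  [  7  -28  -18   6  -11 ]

R1 → -1/3·R1
R2 → R2 + 2·R1
R3 → R3 − 7·R1
R2 → -1·R2
R3 → R3 − 3·R2
R3 → -3/2·R3
R2 → R2 − 2/3·R3
R1 → R1 − 2/3·R3
R1 → R1 + 3·R2
The reduced form has 3 nonzero rows.

rank = 3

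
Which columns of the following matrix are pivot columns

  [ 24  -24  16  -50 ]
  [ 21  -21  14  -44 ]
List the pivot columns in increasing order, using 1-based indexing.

1, 4

r1 := 1/24·r1
  [  1   -1  2/3  -25/12 ]
  [ 21  -21   14     -44 ]
r2 := r2 − 21·r1
  [ 1  -1  2/3  -25/12 ]
  [ 0   0    0    -1/4 ]
r2 := -4·r2
  [ 1  -1  2/3  -25/12 ]
  [ 0   0    0       1 ]
r1 := r1 + 25/12·r2
  [ 1  -1  2/3  0 ]
  [ 0   0    0  1 ]
Pivot columns are the columns containing a leading 1.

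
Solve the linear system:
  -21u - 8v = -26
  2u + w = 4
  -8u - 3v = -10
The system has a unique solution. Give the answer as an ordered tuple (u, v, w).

Form the augmented matrix and row-reduce:
  [ -21  -8  0  |  -26 ]
  [   2   0  1  |    4 ]
  [  -8  -3  0  |  -10 ]
R1 → -1/21·R1
  [  1  8/21  0  |  26/21 ]
  [  2     0  1  |      4 ]
  [ -8    -3  0  |    -10 ]
R2 → R2 − 2·R1
  [  1    8/21  0  |  26/21 ]
  [  0  -16/21  1  |  32/21 ]
  [ -8      -3  0  |    -10 ]
R3 → R3 + 8·R1
  [ 1    8/21  0  |  26/21 ]
  [ 0  -16/21  1  |  32/21 ]
  [ 0    1/21  0  |  -2/21 ]
R2 → -21/16·R2
  [ 1  8/21       0  |  26/21 ]
  [ 0     1  -21/16  |     -2 ]
  [ 0  1/21       0  |  -2/21 ]
R3 → R3 − 1/21·R2
  [ 1  8/21       0  |  26/21 ]
  [ 0     1  -21/16  |     -2 ]
  [ 0     0    1/16  |      0 ]
R3 → 16·R3
  [ 1  8/21       0  |  26/21 ]
  [ 0     1  -21/16  |     -2 ]
  [ 0     0       1  |      0 ]
R2 → R2 + 21/16·R3
  [ 1  8/21  0  |  26/21 ]
  [ 0     1  0  |     -2 ]
  [ 0     0  1  |      0 ]
R1 → R1 − 8/21·R2
  [ 1  0  0  |   2 ]
  [ 0  1  0  |  -2 ]
  [ 0  0  1  |   0 ]
Reading off the last column: u = 2, v = -2, w = 0.

(2, -2, 0)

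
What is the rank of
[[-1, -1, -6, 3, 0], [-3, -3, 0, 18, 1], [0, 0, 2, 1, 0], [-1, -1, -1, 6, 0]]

rank = 4

R1 -> -1·R1
  [  1   1   6  -3  0 ]
  [ -3  -3   0  18  1 ]
  [  0   0   2   1  0 ]
  [ -1  -1  -1   6  0 ]
R2 -> R2 + 3·R1
  [  1   1   6  -3  0 ]
  [  0   0  18   9  1 ]
  [  0   0   2   1  0 ]
  [ -1  -1  -1   6  0 ]
R4 -> R4 + R1
  [ 1  1   6  -3  0 ]
  [ 0  0  18   9  1 ]
  [ 0  0   2   1  0 ]
  [ 0  0   5   3  0 ]
R2 -> 1/18·R2
  [ 1  1  6   -3     0 ]
  [ 0  0  1  1/2  1/18 ]
  [ 0  0  2    1     0 ]
  [ 0  0  5    3     0 ]
R3 -> R3 − 2·R2
  [ 1  1  6   -3     0 ]
  [ 0  0  1  1/2  1/18 ]
  [ 0  0  0    0  -1/9 ]
  [ 0  0  5    3     0 ]
R4 -> R4 − 5·R2
  [ 1  1  6   -3      0 ]
  [ 0  0  1  1/2   1/18 ]
  [ 0  0  0    0   -1/9 ]
  [ 0  0  0  1/2  -5/18 ]
R3 <-> R4
  [ 1  1  6   -3      0 ]
  [ 0  0  1  1/2   1/18 ]
  [ 0  0  0  1/2  -5/18 ]
  [ 0  0  0    0   -1/9 ]
R3 -> 2·R3
  [ 1  1  6   -3     0 ]
  [ 0  0  1  1/2  1/18 ]
  [ 0  0  0    1  -5/9 ]
  [ 0  0  0    0  -1/9 ]
R4 -> -9·R4
  [ 1  1  6   -3     0 ]
  [ 0  0  1  1/2  1/18 ]
  [ 0  0  0    1  -5/9 ]
  [ 0  0  0    0     1 ]
R3 -> R3 + 5/9·R4
  [ 1  1  6   -3     0 ]
  [ 0  0  1  1/2  1/18 ]
  [ 0  0  0    1     0 ]
  [ 0  0  0    0     1 ]
R2 -> R2 − 1/18·R4
  [ 1  1  6   -3  0 ]
  [ 0  0  1  1/2  0 ]
  [ 0  0  0    1  0 ]
  [ 0  0  0    0  1 ]
R2 -> R2 − 1/2·R3
  [ 1  1  6  -3  0 ]
  [ 0  0  1   0  0 ]
  [ 0  0  0   1  0 ]
  [ 0  0  0   0  1 ]
R1 -> R1 + 3·R3
  [ 1  1  6  0  0 ]
  [ 0  0  1  0  0 ]
  [ 0  0  0  1  0 ]
  [ 0  0  0  0  1 ]
R1 -> R1 − 6·R2
  [ 1  1  0  0  0 ]
  [ 0  0  1  0  0 ]
  [ 0  0  0  1  0 ]
  [ 0  0  0  0  1 ]
The reduced form has 4 nonzero rows.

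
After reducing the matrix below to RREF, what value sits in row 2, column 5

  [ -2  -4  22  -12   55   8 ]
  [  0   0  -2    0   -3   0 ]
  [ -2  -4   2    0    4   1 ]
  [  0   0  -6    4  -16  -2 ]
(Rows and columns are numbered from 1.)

Multiply r1 by -1/2.
  [  1   2  -11  6  -55/2  -4 ]
  [  0   0   -2  0     -3   0 ]
  [ -2  -4    2  0      4   1 ]
  [  0   0   -6  4    -16  -2 ]
Add 2 times r1 to r3.
  [ 1  2  -11   6  -55/2  -4 ]
  [ 0  0   -2   0     -3   0 ]
  [ 0  0  -20  12    -51  -7 ]
  [ 0  0   -6   4    -16  -2 ]
Multiply r2 by -1/2.
  [ 1  2  -11   6  -55/2  -4 ]
  [ 0  0    1   0    3/2   0 ]
  [ 0  0  -20  12    -51  -7 ]
  [ 0  0   -6   4    -16  -2 ]
Add 20 times r2 to r3.
  [ 1  2  -11   6  -55/2  -4 ]
  [ 0  0    1   0    3/2   0 ]
  [ 0  0    0  12    -21  -7 ]
  [ 0  0   -6   4    -16  -2 ]
Add 6 times r2 to r4.
  [ 1  2  -11   6  -55/2  -4 ]
  [ 0  0    1   0    3/2   0 ]
  [ 0  0    0  12    -21  -7 ]
  [ 0  0    0   4     -7  -2 ]
Multiply r3 by 1/12.
  [ 1  2  -11  6  -55/2     -4 ]
  [ 0  0    1  0    3/2      0 ]
  [ 0  0    0  1   -7/4  -7/12 ]
  [ 0  0    0  4     -7     -2 ]
Subtract 4 times r3 from r4.
  [ 1  2  -11  6  -55/2     -4 ]
  [ 0  0    1  0    3/2      0 ]
  [ 0  0    0  1   -7/4  -7/12 ]
  [ 0  0    0  0      0    1/3 ]
Multiply r4 by 3.
  [ 1  2  -11  6  -55/2     -4 ]
  [ 0  0    1  0    3/2      0 ]
  [ 0  0    0  1   -7/4  -7/12 ]
  [ 0  0    0  0      0      1 ]
Add 7/12 times r4 to r3.
  [ 1  2  -11  6  -55/2  -4 ]
  [ 0  0    1  0    3/2   0 ]
  [ 0  0    0  1   -7/4   0 ]
  [ 0  0    0  0      0   1 ]
Add 4 times r4 to r1.
  [ 1  2  -11  6  -55/2  0 ]
  [ 0  0    1  0    3/2  0 ]
  [ 0  0    0  1   -7/4  0 ]
  [ 0  0    0  0      0  1 ]
Subtract 6 times r3 from r1.
  [ 1  2  -11  0   -17  0 ]
  [ 0  0    1  0   3/2  0 ]
  [ 0  0    0  1  -7/4  0 ]
  [ 0  0    0  0     0  1 ]
Add 11 times r2 to r1.
  [ 1  2  0  0  -1/2  0 ]
  [ 0  0  1  0   3/2  0 ]
  [ 0  0  0  1  -7/4  0 ]
  [ 0  0  0  0     0  1 ]

3/2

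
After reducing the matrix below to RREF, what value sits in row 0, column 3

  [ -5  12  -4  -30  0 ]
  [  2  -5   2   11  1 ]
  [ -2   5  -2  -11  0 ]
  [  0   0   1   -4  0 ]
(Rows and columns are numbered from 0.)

R1 ← -1/5·R1
R2 ← R2 − 2·R1
R3 ← R3 + 2·R1
R2 ← -5·R2
R3 ← R3 − 1/5·R2
R3 <-> R4
R2 ← R2 + 5·R4
R2 ← R2 + 2·R3
R1 ← R1 − 4/5·R3
R1 ← R1 + 12/5·R2

2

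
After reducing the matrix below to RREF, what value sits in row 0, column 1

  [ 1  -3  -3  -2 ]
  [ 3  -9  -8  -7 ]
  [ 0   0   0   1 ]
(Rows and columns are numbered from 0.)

-3

r2 → r2 − 3·r1
r2 → r2 + r3
r1 → r1 + 2·r3
r1 → r1 + 3·r2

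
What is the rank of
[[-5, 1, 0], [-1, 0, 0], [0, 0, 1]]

rank = 3

r1 → -1/5·r1
  [  1  -1/5  0 ]
  [ -1     0  0 ]
  [  0     0  1 ]
r2 → r2 + r1
  [ 1  -1/5  0 ]
  [ 0  -1/5  0 ]
  [ 0     0  1 ]
r2 → -5·r2
  [ 1  -1/5  0 ]
  [ 0     1  0 ]
  [ 0     0  1 ]
r1 → r1 + 1/5·r2
  [ 1  0  0 ]
  [ 0  1  0 ]
  [ 0  0  1 ]
The reduced form has 3 nonzero rows.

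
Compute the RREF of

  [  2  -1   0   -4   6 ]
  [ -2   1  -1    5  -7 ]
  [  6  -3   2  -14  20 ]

ρ1 → 1/2·ρ1
  [  1  -1/2   0   -2   3 ]
  [ -2     1  -1    5  -7 ]
  [  6    -3   2  -14  20 ]
ρ2 → ρ2 + 2·ρ1
  [ 1  -1/2   0   -2   3 ]
  [ 0     0  -1    1  -1 ]
  [ 6    -3   2  -14  20 ]
ρ3 → ρ3 − 6·ρ1
  [ 1  -1/2   0  -2   3 ]
  [ 0     0  -1   1  -1 ]
  [ 0     0   2  -2   2 ]
ρ2 → -1·ρ2
  [ 1  -1/2  0  -2  3 ]
  [ 0     0  1  -1  1 ]
  [ 0     0  2  -2  2 ]
ρ3 → ρ3 − 2·ρ2
  [ 1  -1/2  0  -2  3 ]
  [ 0     0  1  -1  1 ]
  [ 0     0  0   0  0 ]

[[1, -1/2, 0, -2, 3], [0, 0, 1, -1, 1], [0, 0, 0, 0, 0]]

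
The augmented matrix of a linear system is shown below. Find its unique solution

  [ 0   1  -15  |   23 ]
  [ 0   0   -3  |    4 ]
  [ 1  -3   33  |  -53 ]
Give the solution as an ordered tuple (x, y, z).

(0, 3, -4/3)

ρ1 ↔ ρ3
  [ 1  -3   33  |  -53 ]
  [ 0   0   -3  |    4 ]
  [ 0   1  -15  |   23 ]
ρ2 ↔ ρ3
  [ 1  -3   33  |  -53 ]
  [ 0   1  -15  |   23 ]
  [ 0   0   -3  |    4 ]
ρ3 := -1/3·ρ3
  [ 1  -3   33  |   -53 ]
  [ 0   1  -15  |    23 ]
  [ 0   0    1  |  -4/3 ]
ρ2 := ρ2 + 15·ρ3
  [ 1  -3  33  |   -53 ]
  [ 0   1   0  |     3 ]
  [ 0   0   1  |  -4/3 ]
ρ1 := ρ1 − 33·ρ3
  [ 1  -3  0  |    -9 ]
  [ 0   1  0  |     3 ]
  [ 0   0  1  |  -4/3 ]
ρ1 := ρ1 + 3·ρ2
  [ 1  0  0  |     0 ]
  [ 0  1  0  |     3 ]
  [ 0  0  1  |  -4/3 ]
Reading off the last column: x = 0, y = 3, z = -4/3.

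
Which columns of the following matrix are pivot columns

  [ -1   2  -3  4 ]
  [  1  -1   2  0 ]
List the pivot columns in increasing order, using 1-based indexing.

1, 2

R1 ← -1·R1
  [ 1  -2  3  -4 ]
  [ 1  -1  2   0 ]
R2 ← R2 − R1
  [ 1  -2   3  -4 ]
  [ 0   1  -1   4 ]
R1 ← R1 + 2·R2
  [ 1  0   1  4 ]
  [ 0  1  -1  4 ]
Pivot columns are the columns containing a leading 1.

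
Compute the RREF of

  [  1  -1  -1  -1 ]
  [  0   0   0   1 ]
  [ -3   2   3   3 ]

Add 3 times R1 to R3.
  [ 1  -1  -1  -1 ]
  [ 0   0   0   1 ]
  [ 0  -1   0   0 ]
Swap R2 and R3.
  [ 1  -1  -1  -1 ]
  [ 0  -1   0   0 ]
  [ 0   0   0   1 ]
Multiply R2 by -1.
  [ 1  -1  -1  -1 ]
  [ 0   1   0   0 ]
  [ 0   0   0   1 ]
Add R3 to R1.
  [ 1  -1  -1  0 ]
  [ 0   1   0  0 ]
  [ 0   0   0  1 ]
Add R2 to R1.
  [ 1  0  -1  0 ]
  [ 0  1   0  0 ]
  [ 0  0   0  1 ]

[[1, 0, -1, 0], [0, 1, 0, 0], [0, 0, 0, 1]]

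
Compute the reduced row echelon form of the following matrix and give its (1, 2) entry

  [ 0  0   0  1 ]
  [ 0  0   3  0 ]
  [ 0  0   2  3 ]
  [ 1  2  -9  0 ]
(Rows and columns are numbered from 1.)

2

Swap ρ1 and ρ4.
  [ 1  2  -9  0 ]
  [ 0  0   3  0 ]
  [ 0  0   2  3 ]
  [ 0  0   0  1 ]
Multiply ρ2 by 1/3.
  [ 1  2  -9  0 ]
  [ 0  0   1  0 ]
  [ 0  0   2  3 ]
  [ 0  0   0  1 ]
Subtract 2 times ρ2 from ρ3.
  [ 1  2  -9  0 ]
  [ 0  0   1  0 ]
  [ 0  0   0  3 ]
  [ 0  0   0  1 ]
Multiply ρ3 by 1/3.
  [ 1  2  -9  0 ]
  [ 0  0   1  0 ]
  [ 0  0   0  1 ]
  [ 0  0   0  1 ]
Subtract ρ3 from ρ4.
  [ 1  2  -9  0 ]
  [ 0  0   1  0 ]
  [ 0  0   0  1 ]
  [ 0  0   0  0 ]
Add 9 times ρ2 to ρ1.
  [ 1  2  0  0 ]
  [ 0  0  1  0 ]
  [ 0  0  0  1 ]
  [ 0  0  0  0 ]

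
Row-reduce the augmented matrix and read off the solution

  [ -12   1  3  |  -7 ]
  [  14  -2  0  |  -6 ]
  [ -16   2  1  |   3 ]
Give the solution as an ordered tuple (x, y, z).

Multiply R1 by -1/12.
  [   1  -1/12  -1/4  |  7/12 ]
  [  14     -2     0  |    -6 ]
  [ -16      2     1  |     3 ]
Subtract 14 times R1 from R2.
  [   1  -1/12  -1/4  |   7/12 ]
  [   0   -5/6   7/2  |  -85/6 ]
  [ -16      2     1  |      3 ]
Add 16 times R1 to R3.
  [ 1  -1/12  -1/4  |   7/12 ]
  [ 0   -5/6   7/2  |  -85/6 ]
  [ 0    2/3    -3  |   37/3 ]
Multiply R2 by -6/5.
  [ 1  -1/12   -1/4  |  7/12 ]
  [ 0      1  -21/5  |    17 ]
  [ 0    2/3     -3  |  37/3 ]
Subtract 2/3 times R2 from R3.
  [ 1  -1/12   -1/4  |  7/12 ]
  [ 0      1  -21/5  |    17 ]
  [ 0      0   -1/5  |     1 ]
Multiply R3 by -5.
  [ 1  -1/12   -1/4  |  7/12 ]
  [ 0      1  -21/5  |    17 ]
  [ 0      0      1  |    -5 ]
Add 21/5 times R3 to R2.
  [ 1  -1/12  -1/4  |  7/12 ]
  [ 0      1     0  |    -4 ]
  [ 0      0     1  |    -5 ]
Add 1/4 times R3 to R1.
  [ 1  -1/12  0  |  -2/3 ]
  [ 0      1  0  |    -4 ]
  [ 0      0  1  |    -5 ]
Add 1/12 times R2 to R1.
  [ 1  0  0  |  -1 ]
  [ 0  1  0  |  -4 ]
  [ 0  0  1  |  -5 ]
Reading off the last column: x = -1, y = -4, z = -5.

(-1, -4, -5)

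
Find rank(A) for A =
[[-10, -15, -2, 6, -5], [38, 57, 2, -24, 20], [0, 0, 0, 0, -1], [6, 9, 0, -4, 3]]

Multiply ρ1 by -1/10.
  [  1  3/2  1/5  -3/5  1/2 ]
  [ 38   57    2   -24   20 ]
  [  0    0    0     0   -1 ]
  [  6    9    0    -4    3 ]
Subtract 38 times ρ1 from ρ2.
  [ 1  3/2    1/5  -3/5  1/2 ]
  [ 0    0  -28/5  -6/5    1 ]
  [ 0    0      0     0   -1 ]
  [ 6    9      0    -4    3 ]
Subtract 6 times ρ1 from ρ4.
  [ 1  3/2    1/5  -3/5  1/2 ]
  [ 0    0  -28/5  -6/5    1 ]
  [ 0    0      0     0   -1 ]
  [ 0    0   -6/5  -2/5    0 ]
Multiply ρ2 by -5/28.
  [ 1  3/2   1/5  -3/5    1/2 ]
  [ 0    0     1  3/14  -5/28 ]
  [ 0    0     0     0     -1 ]
  [ 0    0  -6/5  -2/5      0 ]
Add 6/5 times ρ2 to ρ4.
  [ 1  3/2  1/5  -3/5    1/2 ]
  [ 0    0    1  3/14  -5/28 ]
  [ 0    0    0     0     -1 ]
  [ 0    0    0  -1/7  -3/14 ]
Swap ρ3 and ρ4.
  [ 1  3/2  1/5  -3/5    1/2 ]
  [ 0    0    1  3/14  -5/28 ]
  [ 0    0    0  -1/7  -3/14 ]
  [ 0    0    0     0     -1 ]
Multiply ρ3 by -7.
  [ 1  3/2  1/5  -3/5    1/2 ]
  [ 0    0    1  3/14  -5/28 ]
  [ 0    0    0     1    3/2 ]
  [ 0    0    0     0     -1 ]
Multiply ρ4 by -1.
  [ 1  3/2  1/5  -3/5    1/2 ]
  [ 0    0    1  3/14  -5/28 ]
  [ 0    0    0     1    3/2 ]
  [ 0    0    0     0      1 ]
Subtract 3/2 times ρ4 from ρ3.
  [ 1  3/2  1/5  -3/5    1/2 ]
  [ 0    0    1  3/14  -5/28 ]
  [ 0    0    0     1      0 ]
  [ 0    0    0     0      1 ]
Add 5/28 times ρ4 to ρ2.
  [ 1  3/2  1/5  -3/5  1/2 ]
  [ 0    0    1  3/14    0 ]
  [ 0    0    0     1    0 ]
  [ 0    0    0     0    1 ]
Subtract 1/2 times ρ4 from ρ1.
  [ 1  3/2  1/5  -3/5  0 ]
  [ 0    0    1  3/14  0 ]
  [ 0    0    0     1  0 ]
  [ 0    0    0     0  1 ]
Subtract 3/14 times ρ3 from ρ2.
  [ 1  3/2  1/5  -3/5  0 ]
  [ 0    0    1     0  0 ]
  [ 0    0    0     1  0 ]
  [ 0    0    0     0  1 ]
Add 3/5 times ρ3 to ρ1.
  [ 1  3/2  1/5  0  0 ]
  [ 0    0    1  0  0 ]
  [ 0    0    0  1  0 ]
  [ 0    0    0  0  1 ]
Subtract 1/5 times ρ2 from ρ1.
  [ 1  3/2  0  0  0 ]
  [ 0    0  1  0  0 ]
  [ 0    0  0  1  0 ]
  [ 0    0  0  0  1 ]
The reduced form has 4 nonzero rows.

rank = 4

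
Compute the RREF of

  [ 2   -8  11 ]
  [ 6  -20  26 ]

R1 -> 1/2·R1
  [ 1   -4  11/2 ]
  [ 6  -20    26 ]
R2 -> R2 − 6·R1
  [ 1  -4  11/2 ]
  [ 0   4    -7 ]
R2 -> 1/4·R2
  [ 1  -4  11/2 ]
  [ 0   1  -7/4 ]
R1 -> R1 + 4·R2
  [ 1  0  -3/2 ]
  [ 0  1  -7/4 ]

[[1, 0, -3/2], [0, 1, -7/4]]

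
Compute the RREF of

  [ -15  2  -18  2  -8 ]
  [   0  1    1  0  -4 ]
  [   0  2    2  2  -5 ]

R1 -> -1/15·R1
  [ 1  -2/15  6/5  -2/15  8/15 ]
  [ 0      1    1      0    -4 ]
  [ 0      2    2      2    -5 ]
R3 -> R3 − 2·R2
  [ 1  -2/15  6/5  -2/15  8/15 ]
  [ 0      1    1      0    -4 ]
  [ 0      0    0      2     3 ]
R3 -> 1/2·R3
  [ 1  -2/15  6/5  -2/15  8/15 ]
  [ 0      1    1      0    -4 ]
  [ 0      0    0      1   3/2 ]
R1 -> R1 + 2/15·R3
  [ 1  -2/15  6/5  0  11/15 ]
  [ 0      1    1  0     -4 ]
  [ 0      0    0  1    3/2 ]
R1 -> R1 + 2/15·R2
  [ 1  0  4/3  0  1/5 ]
  [ 0  1    1  0   -4 ]
  [ 0  0    0  1  3/2 ]

[[1, 0, 4/3, 0, 1/5], [0, 1, 1, 0, -4], [0, 0, 0, 1, 3/2]]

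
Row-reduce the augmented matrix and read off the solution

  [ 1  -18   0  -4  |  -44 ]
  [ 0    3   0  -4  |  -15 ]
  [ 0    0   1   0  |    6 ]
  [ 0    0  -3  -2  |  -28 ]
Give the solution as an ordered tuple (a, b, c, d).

(6, 5/3, 6, 5)

R2 → 1/3·R2
  [ 1  -18   0    -4  |  -44 ]
  [ 0    1   0  -4/3  |   -5 ]
  [ 0    0   1     0  |    6 ]
  [ 0    0  -3    -2  |  -28 ]
R4 → R4 + 3·R3
  [ 1  -18  0    -4  |  -44 ]
  [ 0    1  0  -4/3  |   -5 ]
  [ 0    0  1     0  |    6 ]
  [ 0    0  0    -2  |  -10 ]
R4 → -1/2·R4
  [ 1  -18  0    -4  |  -44 ]
  [ 0    1  0  -4/3  |   -5 ]
  [ 0    0  1     0  |    6 ]
  [ 0    0  0     1  |    5 ]
R2 → R2 + 4/3·R4
  [ 1  -18  0  -4  |  -44 ]
  [ 0    1  0   0  |  5/3 ]
  [ 0    0  1   0  |    6 ]
  [ 0    0  0   1  |    5 ]
R1 → R1 + 4·R4
  [ 1  -18  0  0  |  -24 ]
  [ 0    1  0  0  |  5/3 ]
  [ 0    0  1  0  |    6 ]
  [ 0    0  0  1  |    5 ]
R1 → R1 + 18·R2
  [ 1  0  0  0  |    6 ]
  [ 0  1  0  0  |  5/3 ]
  [ 0  0  1  0  |    6 ]
  [ 0  0  0  1  |    5 ]
Reading off the last column: a = 6, b = 5/3, c = 6, d = 5.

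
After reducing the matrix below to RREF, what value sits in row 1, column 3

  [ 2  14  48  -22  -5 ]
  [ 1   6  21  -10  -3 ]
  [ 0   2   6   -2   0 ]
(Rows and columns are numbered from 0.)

r1 := 1/2·r1
  [ 1  7  24  -11  -5/2 ]
  [ 1  6  21  -10    -3 ]
  [ 0  2   6   -2     0 ]
r2 := r2 − r1
  [ 1   7  24  -11  -5/2 ]
  [ 0  -1  -3    1  -1/2 ]
  [ 0   2   6   -2     0 ]
r2 := -1·r2
  [ 1  7  24  -11  -5/2 ]
  [ 0  1   3   -1   1/2 ]
  [ 0  2   6   -2     0 ]
r3 := r3 − 2·r2
  [ 1  7  24  -11  -5/2 ]
  [ 0  1   3   -1   1/2 ]
  [ 0  0   0    0    -1 ]
r3 := -1·r3
  [ 1  7  24  -11  -5/2 ]
  [ 0  1   3   -1   1/2 ]
  [ 0  0   0    0     1 ]
r2 := r2 − 1/2·r3
  [ 1  7  24  -11  -5/2 ]
  [ 0  1   3   -1     0 ]
  [ 0  0   0    0     1 ]
r1 := r1 + 5/2·r3
  [ 1  7  24  -11  0 ]
  [ 0  1   3   -1  0 ]
  [ 0  0   0    0  1 ]
r1 := r1 − 7·r2
  [ 1  0  3  -4  0 ]
  [ 0  1  3  -1  0 ]
  [ 0  0  0   0  1 ]

-1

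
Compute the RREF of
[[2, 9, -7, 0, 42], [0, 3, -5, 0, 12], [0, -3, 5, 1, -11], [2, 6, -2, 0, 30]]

[[1, 0, 4, 0, 3], [0, 1, -5/3, 0, 4], [0, 0, 0, 1, 1], [0, 0, 0, 0, 0]]

ρ1 := 1/2·ρ1
  [ 1  9/2  -7/2  0   21 ]
  [ 0    3    -5  0   12 ]
  [ 0   -3     5  1  -11 ]
  [ 2    6    -2  0   30 ]
ρ4 := ρ4 − 2·ρ1
  [ 1  9/2  -7/2  0   21 ]
  [ 0    3    -5  0   12 ]
  [ 0   -3     5  1  -11 ]
  [ 0   -3     5  0  -12 ]
ρ2 := 1/3·ρ2
  [ 1  9/2  -7/2  0   21 ]
  [ 0    1  -5/3  0    4 ]
  [ 0   -3     5  1  -11 ]
  [ 0   -3     5  0  -12 ]
ρ3 := ρ3 + 3·ρ2
  [ 1  9/2  -7/2  0   21 ]
  [ 0    1  -5/3  0    4 ]
  [ 0    0     0  1    1 ]
  [ 0   -3     5  0  -12 ]
ρ4 := ρ4 + 3·ρ2
  [ 1  9/2  -7/2  0  21 ]
  [ 0    1  -5/3  0   4 ]
  [ 0    0     0  1   1 ]
  [ 0    0     0  0   0 ]
ρ1 := ρ1 − 9/2·ρ2
  [ 1  0     4  0  3 ]
  [ 0  1  -5/3  0  4 ]
  [ 0  0     0  1  1 ]
  [ 0  0     0  0  0 ]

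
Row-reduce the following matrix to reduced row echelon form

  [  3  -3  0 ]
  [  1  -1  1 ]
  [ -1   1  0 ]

[[1, -1, 0], [0, 0, 1], [0, 0, 0]]

Multiply R1 by 1/3.
  [  1  -1  0 ]
  [  1  -1  1 ]
  [ -1   1  0 ]
Subtract R1 from R2.
  [  1  -1  0 ]
  [  0   0  1 ]
  [ -1   1  0 ]
Add R1 to R3.
  [ 1  -1  0 ]
  [ 0   0  1 ]
  [ 0   0  0 ]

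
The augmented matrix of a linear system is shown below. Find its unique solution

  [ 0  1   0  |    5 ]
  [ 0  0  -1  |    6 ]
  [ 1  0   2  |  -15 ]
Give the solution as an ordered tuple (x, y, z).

(-3, 5, -6)

Swap R1 and R3.
Swap R2 and R3.
Multiply R3 by -1.
Subtract 2 times R3 from R1.
Reading off the last column: x = -3, y = 5, z = -6.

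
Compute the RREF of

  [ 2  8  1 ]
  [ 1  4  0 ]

R1 → 1/2·R1
  [ 1  4  1/2 ]
  [ 1  4    0 ]
R2 → R2 − R1
  [ 1  4   1/2 ]
  [ 0  0  -1/2 ]
R2 → -2·R2
  [ 1  4  1/2 ]
  [ 0  0    1 ]
R1 → R1 − 1/2·R2
  [ 1  4  0 ]
  [ 0  0  1 ]

[[1, 4, 0], [0, 0, 1]]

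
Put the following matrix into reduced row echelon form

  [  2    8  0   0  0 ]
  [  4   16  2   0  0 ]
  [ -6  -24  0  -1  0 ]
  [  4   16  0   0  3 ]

[[1, 4, 0, 0, 0], [0, 0, 1, 0, 0], [0, 0, 0, 1, 0], [0, 0, 0, 0, 1]]

R1 -> 1/2·R1
  [  1    4  0   0  0 ]
  [  4   16  2   0  0 ]
  [ -6  -24  0  -1  0 ]
  [  4   16  0   0  3 ]
R2 -> R2 − 4·R1
  [  1    4  0   0  0 ]
  [  0    0  2   0  0 ]
  [ -6  -24  0  -1  0 ]
  [  4   16  0   0  3 ]
R3 -> R3 + 6·R1
  [ 1   4  0   0  0 ]
  [ 0   0  2   0  0 ]
  [ 0   0  0  -1  0 ]
  [ 4  16  0   0  3 ]
R4 -> R4 − 4·R1
  [ 1  4  0   0  0 ]
  [ 0  0  2   0  0 ]
  [ 0  0  0  -1  0 ]
  [ 0  0  0   0  3 ]
R2 -> 1/2·R2
  [ 1  4  0   0  0 ]
  [ 0  0  1   0  0 ]
  [ 0  0  0  -1  0 ]
  [ 0  0  0   0  3 ]
R3 -> -1·R3
  [ 1  4  0  0  0 ]
  [ 0  0  1  0  0 ]
  [ 0  0  0  1  0 ]
  [ 0  0  0  0  3 ]
R4 -> 1/3·R4
  [ 1  4  0  0  0 ]
  [ 0  0  1  0  0 ]
  [ 0  0  0  1  0 ]
  [ 0  0  0  0  1 ]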